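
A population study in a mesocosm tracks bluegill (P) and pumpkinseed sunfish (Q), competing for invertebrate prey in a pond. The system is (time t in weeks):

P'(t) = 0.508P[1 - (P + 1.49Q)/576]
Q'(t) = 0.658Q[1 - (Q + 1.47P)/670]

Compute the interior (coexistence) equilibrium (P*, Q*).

P* ≈ 355, Q* ≈ 148

Setting both brackets to zero gives the nullclines P + 1.49Q = 576 and 1.47P + Q = 670.
Substituting Q = 670 - 1.47P into the first: P(1 - 1.49·1.47) = 576 - 1.49·670.
So P* = -422/-1.19 = 355, and then Q* = 670 - 1.47·355 = 148.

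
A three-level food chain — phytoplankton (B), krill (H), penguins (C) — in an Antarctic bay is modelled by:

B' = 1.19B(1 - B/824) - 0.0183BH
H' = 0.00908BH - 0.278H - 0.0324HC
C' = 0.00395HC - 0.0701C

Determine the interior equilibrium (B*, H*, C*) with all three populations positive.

B* ≈ 599, H* ≈ 17.7, C* ≈ 159

From dC/dt = 0: 0.00395H* = 0.0701, so H* = 17.7.
From dB/dt = 0: 1.19(1 - B*/824) = 0.0183·17.7, giving B* = 824·(1 - 0.273) = 599.
From dH/dt = 0: 0.00908·599 - 0.278 = 0.0324C*, so C* = 5.16/0.0324 = 159.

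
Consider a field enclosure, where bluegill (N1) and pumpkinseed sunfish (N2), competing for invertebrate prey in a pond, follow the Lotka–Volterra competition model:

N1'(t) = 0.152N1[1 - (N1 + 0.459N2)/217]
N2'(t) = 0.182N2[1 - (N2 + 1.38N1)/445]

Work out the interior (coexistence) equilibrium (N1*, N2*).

Setting both brackets to zero gives the nullclines N1 + 0.459N2 = 217 and 1.38N1 + N2 = 445.
Substituting N2 = 445 - 1.38N1 into the first: N1(1 - 0.459·1.38) = 217 - 0.459·445.
So N1* = 12.7/0.367 = 34.8, and then N2* = 445 - 1.38·34.8 = 397.

N1* ≈ 34.8, N2* ≈ 397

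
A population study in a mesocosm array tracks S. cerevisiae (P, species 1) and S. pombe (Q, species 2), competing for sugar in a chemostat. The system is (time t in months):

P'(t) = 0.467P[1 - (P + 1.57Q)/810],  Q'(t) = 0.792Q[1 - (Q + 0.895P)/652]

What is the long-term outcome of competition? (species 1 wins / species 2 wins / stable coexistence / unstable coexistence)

Compare the nullcline intercepts: K1/α12 = 810/1.57 = 516 < K2 = 652; K2/α21 = 652/0.895 = 728 < K1 = 810.
Since both are reversed, neither can invade when rare; the interior point is a saddle.

unstable coexistence (outcome depends on initial conditions)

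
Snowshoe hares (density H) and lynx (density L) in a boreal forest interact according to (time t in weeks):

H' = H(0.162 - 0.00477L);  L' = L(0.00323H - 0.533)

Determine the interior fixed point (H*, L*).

Set dL/dt = 0 with L > 0: 0.00323H - 0.533 = 0, so H* = 0.533/0.00323 = 165.
Set dH/dt = 0 with H > 0: 0.162 - 0.00477L = 0, so L* = 0.162/0.00477 = 34.

H* ≈ 165, L* ≈ 34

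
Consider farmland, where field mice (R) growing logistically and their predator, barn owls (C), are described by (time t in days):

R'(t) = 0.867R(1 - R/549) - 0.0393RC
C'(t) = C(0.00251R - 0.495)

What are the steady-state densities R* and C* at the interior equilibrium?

From dC/dt = 0 with C > 0: 0.00251R* = 0.495, so R* = 197.
Substitute into dR/dt = 0: 0.867(1 - 197/549) = 0.0393C*.
The bracket is 0.641, giving C* = 0.556/0.0393 = 14.1.

R* ≈ 197, C* ≈ 14.1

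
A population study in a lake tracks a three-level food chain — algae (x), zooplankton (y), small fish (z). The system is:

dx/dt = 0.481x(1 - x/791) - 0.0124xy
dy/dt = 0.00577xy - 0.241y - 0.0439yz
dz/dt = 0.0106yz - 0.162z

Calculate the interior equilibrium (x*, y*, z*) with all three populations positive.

x* ≈ 479, y* ≈ 15.3, z* ≈ 57.5

From dz/dt = 0: 0.0106y* = 0.162, so y* = 15.3.
From dx/dt = 0: 0.481(1 - x*/791) = 0.0124·15.3, giving x* = 791·(1 - 0.394) = 479.
From dy/dt = 0: 0.00577·479 - 0.241 = 0.0439z*, so z* = 2.52/0.0439 = 57.5.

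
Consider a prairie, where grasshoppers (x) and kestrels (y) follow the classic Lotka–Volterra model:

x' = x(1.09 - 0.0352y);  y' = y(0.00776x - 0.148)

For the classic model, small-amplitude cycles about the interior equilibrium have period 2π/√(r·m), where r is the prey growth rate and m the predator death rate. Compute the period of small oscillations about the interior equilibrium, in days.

Here r = 1.09 and m = 0.148, so r·m = 0.161.
ω = √0.161 = 0.402 per day, hence T = 2π/ω ≈ 15.6 days.

T ≈ 15.6 days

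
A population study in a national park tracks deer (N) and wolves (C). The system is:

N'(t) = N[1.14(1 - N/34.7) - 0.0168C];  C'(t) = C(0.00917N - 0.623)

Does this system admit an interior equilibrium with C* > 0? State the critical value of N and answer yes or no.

The predator equation gives dC/dt > 0 only when N > 0.623/0.00917 = 67.9.
Without the predator, N → K = 34.7. Since 34.7 < 67.9, the predator cannot invade.

Threshold N = 67.9; K < 67.9, so no, the predator goes extinct.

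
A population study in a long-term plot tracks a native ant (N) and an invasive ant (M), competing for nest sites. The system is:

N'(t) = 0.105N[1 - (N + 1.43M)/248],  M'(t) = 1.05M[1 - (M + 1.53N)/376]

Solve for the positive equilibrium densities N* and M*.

Setting both brackets to zero gives the nullclines N + 1.43M = 248 and 1.53N + M = 376.
Substituting M = 376 - 1.53N into the first: N(1 - 1.43·1.53) = 248 - 1.43·376.
So N* = -290/-1.19 = 244, and then M* = 376 - 1.53·244 = 2.9.

N* ≈ 244, M* ≈ 2.9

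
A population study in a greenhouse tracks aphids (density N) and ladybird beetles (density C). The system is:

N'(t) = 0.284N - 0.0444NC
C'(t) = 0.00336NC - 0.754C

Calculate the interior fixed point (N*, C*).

Set dC/dt = 0 with C > 0: 0.00336N - 0.754 = 0, so N* = 0.754/0.00336 = 224.
Set dN/dt = 0 with N > 0: 0.284 - 0.0444C = 0, so C* = 0.284/0.0444 = 6.4.

N* ≈ 224, C* ≈ 6.4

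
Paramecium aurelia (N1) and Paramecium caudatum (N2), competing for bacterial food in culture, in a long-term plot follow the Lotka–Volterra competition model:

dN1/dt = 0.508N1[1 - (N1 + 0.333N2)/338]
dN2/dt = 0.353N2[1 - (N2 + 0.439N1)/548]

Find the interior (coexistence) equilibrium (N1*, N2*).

N1* ≈ 182, N2* ≈ 468

Setting both brackets to zero gives the nullclines N1 + 0.333N2 = 338 and 0.439N1 + N2 = 548.
Substituting N2 = 548 - 0.439N1 into the first: N1(1 - 0.333·0.439) = 338 - 0.333·548.
So N1* = 156/0.854 = 182, and then N2* = 548 - 0.439·182 = 468.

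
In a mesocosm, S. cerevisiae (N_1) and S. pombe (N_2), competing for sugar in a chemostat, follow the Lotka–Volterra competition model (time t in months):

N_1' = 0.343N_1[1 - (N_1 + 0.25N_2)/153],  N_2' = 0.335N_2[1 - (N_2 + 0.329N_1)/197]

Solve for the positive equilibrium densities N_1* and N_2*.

Setting both brackets to zero gives the nullclines N_1 + 0.25N_2 = 153 and 0.329N_1 + N_2 = 197.
Substituting N_2 = 197 - 0.329N_1 into the first: N_1(1 - 0.25·0.329) = 153 - 0.25·197.
So N_1* = 104/0.918 = 113, and then N_2* = 197 - 0.329·113 = 160.

N_1* ≈ 113, N_2* ≈ 160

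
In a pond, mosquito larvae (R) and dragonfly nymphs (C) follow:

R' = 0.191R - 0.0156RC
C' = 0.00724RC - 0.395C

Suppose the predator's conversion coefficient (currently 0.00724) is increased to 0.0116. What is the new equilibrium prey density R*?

R* ≈ 34.1

At the interior fixed point, setting dC/dt = 0 with C > 0 fixes R* = (predator death rate)/(RC coefficient) — independent of the other coefficients.
With the change, R* = 0.395/0.0116 = 34.1; it falls from 54.6.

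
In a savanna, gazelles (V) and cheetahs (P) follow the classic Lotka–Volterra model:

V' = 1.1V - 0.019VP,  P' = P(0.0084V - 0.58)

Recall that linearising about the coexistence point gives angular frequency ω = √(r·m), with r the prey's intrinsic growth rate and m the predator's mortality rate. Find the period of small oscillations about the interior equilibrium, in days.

T ≈ 7.87 days

Here r = 1.1 and m = 0.58, so r·m = 0.638.
ω = √0.638 = 0.799 per day, hence T = 2π/ω ≈ 7.87 days.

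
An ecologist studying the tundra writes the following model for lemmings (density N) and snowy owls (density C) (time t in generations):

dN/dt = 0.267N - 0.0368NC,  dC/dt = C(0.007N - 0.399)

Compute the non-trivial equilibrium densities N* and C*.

Set dC/dt = 0 with C > 0: 0.007N - 0.399 = 0, so N* = 0.399/0.007 = 57.
Set dN/dt = 0 with N > 0: 0.267 - 0.0368C = 0, so C* = 0.267/0.0368 = 7.26.

N* ≈ 57, C* ≈ 7.26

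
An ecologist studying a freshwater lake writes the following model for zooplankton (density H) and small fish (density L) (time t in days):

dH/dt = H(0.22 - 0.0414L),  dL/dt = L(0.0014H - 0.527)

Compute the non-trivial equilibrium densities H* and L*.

H* ≈ 376, L* ≈ 5.31

Set dL/dt = 0 with L > 0: 0.0014H - 0.527 = 0, so H* = 0.527/0.0014 = 376.
Set dH/dt = 0 with H > 0: 0.22 - 0.0414L = 0, so L* = 0.22/0.0414 = 5.31.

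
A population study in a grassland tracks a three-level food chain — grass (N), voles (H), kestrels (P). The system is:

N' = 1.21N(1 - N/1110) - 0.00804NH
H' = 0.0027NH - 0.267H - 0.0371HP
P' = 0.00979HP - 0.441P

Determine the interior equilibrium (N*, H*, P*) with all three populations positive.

From dP/dt = 0: 0.00979H* = 0.441, so H* = 45.
From dN/dt = 0: 1.21(1 - N*/1110) = 0.00804·45, giving N* = 1110·(1 - 0.299) = 778.
From dH/dt = 0: 0.0027·778 - 0.267 = 0.0371P*, so P* = 1.83/0.0371 = 49.4.

N* ≈ 778, H* ≈ 45, P* ≈ 49.4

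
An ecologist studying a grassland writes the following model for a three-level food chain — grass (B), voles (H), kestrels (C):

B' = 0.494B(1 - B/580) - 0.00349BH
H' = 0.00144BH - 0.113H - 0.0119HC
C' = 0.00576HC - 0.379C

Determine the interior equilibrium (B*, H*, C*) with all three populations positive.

From dC/dt = 0: 0.00576H* = 0.379, so H* = 65.8.
From dB/dt = 0: 0.494(1 - B*/580) = 0.00349·65.8, giving B* = 580·(1 - 0.465) = 310.
From dH/dt = 0: 0.00144·310 - 0.113 = 0.0119C*, so C* = 0.334/0.0119 = 28.1.

B* ≈ 310, H* ≈ 65.8, C* ≈ 28.1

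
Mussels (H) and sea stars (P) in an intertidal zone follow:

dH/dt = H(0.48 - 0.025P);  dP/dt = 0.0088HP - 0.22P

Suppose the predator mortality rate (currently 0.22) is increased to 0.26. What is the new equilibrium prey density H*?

At the interior fixed point, setting dP/dt = 0 with P > 0 fixes H* = (predator death rate)/(HP coefficient) — independent of the other coefficients.
With the change, H* = 0.26/0.0088 = 29.5; it rises from 25.

H* ≈ 29.5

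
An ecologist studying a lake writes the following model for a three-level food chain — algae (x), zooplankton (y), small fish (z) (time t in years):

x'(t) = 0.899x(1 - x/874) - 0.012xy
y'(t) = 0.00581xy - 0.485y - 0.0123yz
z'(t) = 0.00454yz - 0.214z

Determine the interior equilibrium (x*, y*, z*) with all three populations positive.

From dz/dt = 0: 0.00454y* = 0.214, so y* = 47.1.
From dx/dt = 0: 0.899(1 - x*/874) = 0.012·47.1, giving x* = 874·(1 - 0.629) = 324.
From dy/dt = 0: 0.00581·324 - 0.485 = 0.0123z*, so z* = 1.4/0.0123 = 114.

x* ≈ 324, y* ≈ 47.1, z* ≈ 114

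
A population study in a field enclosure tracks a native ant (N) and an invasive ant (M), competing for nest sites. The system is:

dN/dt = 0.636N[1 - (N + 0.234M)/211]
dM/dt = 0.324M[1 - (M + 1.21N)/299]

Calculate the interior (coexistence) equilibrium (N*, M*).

Setting both brackets to zero gives the nullclines N + 0.234M = 211 and 1.21N + M = 299.
Substituting M = 299 - 1.21N into the first: N(1 - 0.234·1.21) = 211 - 0.234·299.
So N* = 141/0.717 = 197, and then M* = 299 - 1.21·197 = 60.9.

N* ≈ 197, M* ≈ 60.9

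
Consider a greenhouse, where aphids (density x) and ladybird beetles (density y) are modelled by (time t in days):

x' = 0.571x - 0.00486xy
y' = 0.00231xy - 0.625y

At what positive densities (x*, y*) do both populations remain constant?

x* ≈ 271, y* ≈ 117

Set dy/dt = 0 with y > 0: 0.00231x - 0.625 = 0, so x* = 0.625/0.00231 = 271.
Set dx/dt = 0 with x > 0: 0.571 - 0.00486y = 0, so y* = 0.571/0.00486 = 117.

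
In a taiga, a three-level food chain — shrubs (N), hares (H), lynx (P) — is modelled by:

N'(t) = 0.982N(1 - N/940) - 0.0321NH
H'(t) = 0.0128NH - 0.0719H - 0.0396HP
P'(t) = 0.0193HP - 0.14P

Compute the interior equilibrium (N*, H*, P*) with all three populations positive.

From dP/dt = 0: 0.0193H* = 0.14, so H* = 7.25.
From dN/dt = 0: 0.982(1 - N*/940) = 0.0321·7.25, giving N* = 940·(1 - 0.237) = 717.
From dH/dt = 0: 0.0128·717 - 0.0719 = 0.0396P*, so P* = 9.11/0.0396 = 230.

N* ≈ 717, H* ≈ 7.25, P* ≈ 230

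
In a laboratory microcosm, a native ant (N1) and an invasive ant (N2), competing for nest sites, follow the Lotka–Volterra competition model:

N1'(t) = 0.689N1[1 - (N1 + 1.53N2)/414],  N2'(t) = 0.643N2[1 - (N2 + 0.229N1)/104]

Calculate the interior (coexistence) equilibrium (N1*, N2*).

Setting both brackets to zero gives the nullclines N1 + 1.53N2 = 414 and 0.229N1 + N2 = 104.
Substituting N2 = 104 - 0.229N1 into the first: N1(1 - 1.53·0.229) = 414 - 1.53·104.
So N1* = 255/0.65 = 392, and then N2* = 104 - 0.229·392 = 14.2.

N1* ≈ 392, N2* ≈ 14.2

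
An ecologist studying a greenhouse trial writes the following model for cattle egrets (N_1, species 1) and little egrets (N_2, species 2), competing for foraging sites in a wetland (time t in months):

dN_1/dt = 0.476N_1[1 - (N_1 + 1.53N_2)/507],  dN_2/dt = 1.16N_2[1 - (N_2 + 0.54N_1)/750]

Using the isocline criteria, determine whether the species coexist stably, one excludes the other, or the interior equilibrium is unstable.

species 2 excludes species 1

Compare the nullcline intercepts: K1/α12 = 507/1.53 = 331 < K2 = 750; K2/α21 = 750/0.54 = 1390 > K1 = 507.
Since the inequalities point opposite ways, species 2 can invade but species 1 cannot.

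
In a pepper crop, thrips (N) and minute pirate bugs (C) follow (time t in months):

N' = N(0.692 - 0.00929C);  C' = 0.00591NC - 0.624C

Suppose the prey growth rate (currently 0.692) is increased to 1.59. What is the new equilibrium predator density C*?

At the interior fixed point, setting dN/dt = 0 with N > 0 fixes C* = (prey growth rate)/(NC coefficient) — independent of the other coefficients.
With the change, C* = 1.59/0.00929 = 171; it rises from 74.5.

C* ≈ 171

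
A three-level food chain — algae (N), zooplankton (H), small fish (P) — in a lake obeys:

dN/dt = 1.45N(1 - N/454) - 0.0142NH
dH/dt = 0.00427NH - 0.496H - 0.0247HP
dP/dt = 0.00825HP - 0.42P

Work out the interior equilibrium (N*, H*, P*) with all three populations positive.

From dP/dt = 0: 0.00825H* = 0.42, so H* = 50.9.
From dN/dt = 0: 1.45(1 - N*/454) = 0.0142·50.9, giving N* = 454·(1 - 0.499) = 228.
From dH/dt = 0: 0.00427·228 - 0.496 = 0.0247P*, so P* = 0.476/0.0247 = 19.3.

N* ≈ 228, H* ≈ 50.9, P* ≈ 19.3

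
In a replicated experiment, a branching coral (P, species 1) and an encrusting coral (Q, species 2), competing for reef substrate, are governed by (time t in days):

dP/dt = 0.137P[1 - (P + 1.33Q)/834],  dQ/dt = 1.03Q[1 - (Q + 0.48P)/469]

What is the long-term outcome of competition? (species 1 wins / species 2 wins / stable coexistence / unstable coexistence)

Compare the nullcline intercepts: K1/α12 = 834/1.33 = 627 > K2 = 469; K2/α21 = 469/0.48 = 977 > K1 = 834.
Since both inequalities hold, each species can invade when rare, so the interior equilibrium is stable.

stable coexistence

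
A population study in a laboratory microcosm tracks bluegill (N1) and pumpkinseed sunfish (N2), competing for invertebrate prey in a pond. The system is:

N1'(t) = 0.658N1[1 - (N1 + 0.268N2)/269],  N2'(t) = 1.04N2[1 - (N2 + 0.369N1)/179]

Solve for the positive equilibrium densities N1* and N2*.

N1* ≈ 245, N2* ≈ 88.5

Setting both brackets to zero gives the nullclines N1 + 0.268N2 = 269 and 0.369N1 + N2 = 179.
Substituting N2 = 179 - 0.369N1 into the first: N1(1 - 0.268·0.369) = 269 - 0.268·179.
So N1* = 221/0.901 = 245, and then N2* = 179 - 0.369·245 = 88.5.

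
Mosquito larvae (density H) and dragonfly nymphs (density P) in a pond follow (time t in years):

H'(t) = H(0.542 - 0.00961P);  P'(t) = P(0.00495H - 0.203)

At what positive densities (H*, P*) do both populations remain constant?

H* ≈ 41, P* ≈ 56.4

Set dP/dt = 0 with P > 0: 0.00495H - 0.203 = 0, so H* = 0.203/0.00495 = 41.
Set dH/dt = 0 with H > 0: 0.542 - 0.00961P = 0, so P* = 0.542/0.00961 = 56.4.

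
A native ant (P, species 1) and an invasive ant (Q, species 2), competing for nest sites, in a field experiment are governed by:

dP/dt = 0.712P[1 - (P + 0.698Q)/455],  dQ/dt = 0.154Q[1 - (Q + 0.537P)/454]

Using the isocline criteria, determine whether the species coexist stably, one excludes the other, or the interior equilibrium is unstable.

Compare the nullcline intercepts: K1/α12 = 455/0.698 = 652 > K2 = 454; K2/α21 = 454/0.537 = 845 > K1 = 455.
Since both inequalities hold, each species can invade when rare, so the interior equilibrium is stable.

stable coexistence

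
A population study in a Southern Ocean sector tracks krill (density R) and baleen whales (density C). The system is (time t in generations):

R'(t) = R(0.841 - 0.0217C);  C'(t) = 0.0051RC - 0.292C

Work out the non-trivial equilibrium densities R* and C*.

Set dC/dt = 0 with C > 0: 0.0051R - 0.292 = 0, so R* = 0.292/0.0051 = 57.3.
Set dR/dt = 0 with R > 0: 0.841 - 0.0217C = 0, so C* = 0.841/0.0217 = 38.8.

R* ≈ 57.3, C* ≈ 38.8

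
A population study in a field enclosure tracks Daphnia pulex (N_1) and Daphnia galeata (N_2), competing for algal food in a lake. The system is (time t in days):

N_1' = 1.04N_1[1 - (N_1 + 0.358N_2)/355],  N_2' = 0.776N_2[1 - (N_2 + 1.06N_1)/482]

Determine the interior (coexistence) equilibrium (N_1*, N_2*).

Setting both brackets to zero gives the nullclines N_1 + 0.358N_2 = 355 and 1.06N_1 + N_2 = 482.
Substituting N_2 = 482 - 1.06N_1 into the first: N_1(1 - 0.358·1.06) = 355 - 0.358·482.
So N_1* = 182/0.621 = 294, and then N_2* = 482 - 1.06·294 = 170.

N_1* ≈ 294, N_2* ≈ 170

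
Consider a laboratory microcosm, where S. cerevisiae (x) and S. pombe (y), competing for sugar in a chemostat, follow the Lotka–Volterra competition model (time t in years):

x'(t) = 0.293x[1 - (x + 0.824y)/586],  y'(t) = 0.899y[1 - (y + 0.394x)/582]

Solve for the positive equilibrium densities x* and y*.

x* ≈ 158, y* ≈ 520

Setting both brackets to zero gives the nullclines x + 0.824y = 586 and 0.394x + y = 582.
Substituting y = 582 - 0.394x into the first: x(1 - 0.824·0.394) = 586 - 0.824·582.
So x* = 106/0.675 = 158, and then y* = 582 - 0.394·158 = 520.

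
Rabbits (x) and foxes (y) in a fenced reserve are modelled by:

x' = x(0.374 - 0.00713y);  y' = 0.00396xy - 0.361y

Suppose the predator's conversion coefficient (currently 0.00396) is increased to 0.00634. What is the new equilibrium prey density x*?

At the interior fixed point, setting dy/dt = 0 with y > 0 fixes x* = (predator death rate)/(xy coefficient) — independent of the other coefficients.
With the change, x* = 0.361/0.00634 = 56.9; it falls from 91.2.

x* ≈ 56.9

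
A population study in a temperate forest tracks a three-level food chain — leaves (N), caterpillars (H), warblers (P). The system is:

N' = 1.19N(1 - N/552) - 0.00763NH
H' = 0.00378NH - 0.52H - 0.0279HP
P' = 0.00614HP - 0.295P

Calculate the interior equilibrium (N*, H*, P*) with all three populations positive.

From dP/dt = 0: 0.00614H* = 0.295, so H* = 48.
From dN/dt = 0: 1.19(1 - N*/552) = 0.00763·48, giving N* = 552·(1 - 0.308) = 382.
From dH/dt = 0: 0.00378·382 - 0.52 = 0.0279P*, so P* = 0.924/0.0279 = 33.1.

N* ≈ 382, H* ≈ 48, P* ≈ 33.1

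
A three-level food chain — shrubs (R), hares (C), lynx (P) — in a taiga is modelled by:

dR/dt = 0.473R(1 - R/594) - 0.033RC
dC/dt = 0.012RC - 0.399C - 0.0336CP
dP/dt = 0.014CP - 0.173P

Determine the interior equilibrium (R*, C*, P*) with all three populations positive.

From dP/dt = 0: 0.014C* = 0.173, so C* = 12.4.
From dR/dt = 0: 0.473(1 - R*/594) = 0.033·12.4, giving R* = 594·(1 - 0.862) = 81.9.
From dC/dt = 0: 0.012·81.9 - 0.399 = 0.0336P*, so P* = 0.584/0.0336 = 17.4.

R* ≈ 81.9, C* ≈ 12.4, P* ≈ 17.4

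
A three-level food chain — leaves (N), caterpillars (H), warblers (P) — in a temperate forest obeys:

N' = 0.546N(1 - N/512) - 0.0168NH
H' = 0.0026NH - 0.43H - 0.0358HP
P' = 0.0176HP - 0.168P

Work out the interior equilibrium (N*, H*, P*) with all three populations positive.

From dP/dt = 0: 0.0176H* = 0.168, so H* = 9.55.
From dN/dt = 0: 0.546(1 - N*/512) = 0.0168·9.55, giving N* = 512·(1 - 0.294) = 362.
From dH/dt = 0: 0.0026·362 - 0.43 = 0.0358P*, so P* = 0.51/0.0358 = 14.3.

N* ≈ 362, H* ≈ 9.55, P* ≈ 14.3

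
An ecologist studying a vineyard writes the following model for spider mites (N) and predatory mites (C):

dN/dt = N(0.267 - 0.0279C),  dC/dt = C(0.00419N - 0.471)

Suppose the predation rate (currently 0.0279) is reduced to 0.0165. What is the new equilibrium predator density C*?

At the interior fixed point, setting dN/dt = 0 with N > 0 fixes C* = (prey growth rate)/(NC coefficient) — independent of the other coefficients.
With the change, C* = 0.267/0.0165 = 16.2; it rises from 9.57.

C* ≈ 16.2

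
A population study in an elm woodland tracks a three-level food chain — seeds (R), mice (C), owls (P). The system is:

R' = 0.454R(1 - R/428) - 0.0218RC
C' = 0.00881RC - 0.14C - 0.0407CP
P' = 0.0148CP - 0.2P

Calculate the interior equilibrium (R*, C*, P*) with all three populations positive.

R* ≈ 150, C* ≈ 13.5, P* ≈ 29.1

From dP/dt = 0: 0.0148C* = 0.2, so C* = 13.5.
From dR/dt = 0: 0.454(1 - R*/428) = 0.0218·13.5, giving R* = 428·(1 - 0.649) = 150.
From dC/dt = 0: 0.00881·150 - 0.14 = 0.0407P*, so P* = 1.18/0.0407 = 29.1.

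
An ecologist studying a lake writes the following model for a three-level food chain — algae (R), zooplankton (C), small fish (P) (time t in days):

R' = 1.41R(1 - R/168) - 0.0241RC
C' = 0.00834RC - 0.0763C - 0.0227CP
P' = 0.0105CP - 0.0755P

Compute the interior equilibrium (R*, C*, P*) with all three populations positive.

From dP/dt = 0: 0.0105C* = 0.0755, so C* = 7.19.
From dR/dt = 0: 1.41(1 - R*/168) = 0.0241·7.19, giving R* = 168·(1 - 0.123) = 147.
From dC/dt = 0: 0.00834·147 - 0.0763 = 0.0227P*, so P* = 1.15/0.0227 = 50.8.

R* ≈ 147, C* ≈ 7.19, P* ≈ 50.8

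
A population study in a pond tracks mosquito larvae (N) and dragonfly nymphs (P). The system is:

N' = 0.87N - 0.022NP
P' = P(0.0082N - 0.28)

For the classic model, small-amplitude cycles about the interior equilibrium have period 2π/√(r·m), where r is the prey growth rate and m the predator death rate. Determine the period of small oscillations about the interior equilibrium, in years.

T ≈ 12.7 years

Here r = 0.87 and m = 0.28, so r·m = 0.244.
ω = √0.244 = 0.494 per year, hence T = 2π/ω ≈ 12.7 years.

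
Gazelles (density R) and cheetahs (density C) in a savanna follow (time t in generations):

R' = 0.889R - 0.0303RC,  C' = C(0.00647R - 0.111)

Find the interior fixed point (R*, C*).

Set dC/dt = 0 with C > 0: 0.00647R - 0.111 = 0, so R* = 0.111/0.00647 = 17.2.
Set dR/dt = 0 with R > 0: 0.889 - 0.0303C = 0, so C* = 0.889/0.0303 = 29.3.

R* ≈ 17.2, C* ≈ 29.3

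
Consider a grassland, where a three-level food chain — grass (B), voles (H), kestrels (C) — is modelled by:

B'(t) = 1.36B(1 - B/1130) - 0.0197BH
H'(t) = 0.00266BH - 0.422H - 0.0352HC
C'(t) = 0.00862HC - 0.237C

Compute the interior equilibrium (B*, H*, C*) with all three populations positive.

From dC/dt = 0: 0.00862H* = 0.237, so H* = 27.5.
From dB/dt = 0: 1.36(1 - B*/1130) = 0.0197·27.5, giving B* = 1130·(1 - 0.398) = 680.
From dH/dt = 0: 0.00266·680 - 0.422 = 0.0352C*, so C* = 1.39/0.0352 = 39.4.

B* ≈ 680, H* ≈ 27.5, C* ≈ 39.4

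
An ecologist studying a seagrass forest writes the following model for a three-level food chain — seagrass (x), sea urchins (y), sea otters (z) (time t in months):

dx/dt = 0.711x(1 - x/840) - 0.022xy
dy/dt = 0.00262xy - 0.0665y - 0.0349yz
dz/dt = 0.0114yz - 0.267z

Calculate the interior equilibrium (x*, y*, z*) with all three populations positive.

x* ≈ 231, y* ≈ 23.4, z* ≈ 15.5

From dz/dt = 0: 0.0114y* = 0.267, so y* = 23.4.
From dx/dt = 0: 0.711(1 - x*/840) = 0.022·23.4, giving x* = 840·(1 - 0.725) = 231.
From dy/dt = 0: 0.00262·231 - 0.0665 = 0.0349z*, so z* = 0.539/0.0349 = 15.5.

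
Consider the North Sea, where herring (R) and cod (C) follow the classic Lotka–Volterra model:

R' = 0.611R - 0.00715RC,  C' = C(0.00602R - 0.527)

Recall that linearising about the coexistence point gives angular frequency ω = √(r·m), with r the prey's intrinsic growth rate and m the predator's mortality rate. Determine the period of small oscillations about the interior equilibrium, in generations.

T ≈ 11.1 generations

Here r = 0.611 and m = 0.527, so r·m = 0.322.
ω = √0.322 = 0.567 per generation, hence T = 2π/ω ≈ 11.1 generations.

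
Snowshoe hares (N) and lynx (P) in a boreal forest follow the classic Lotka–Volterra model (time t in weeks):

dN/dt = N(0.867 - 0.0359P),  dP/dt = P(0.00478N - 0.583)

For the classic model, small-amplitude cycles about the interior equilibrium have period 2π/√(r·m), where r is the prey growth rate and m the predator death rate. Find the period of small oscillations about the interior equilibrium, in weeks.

Here r = 0.867 and m = 0.583, so r·m = 0.505.
ω = √0.505 = 0.711 per week, hence T = 2π/ω ≈ 8.84 weeks.

T ≈ 8.84 weeks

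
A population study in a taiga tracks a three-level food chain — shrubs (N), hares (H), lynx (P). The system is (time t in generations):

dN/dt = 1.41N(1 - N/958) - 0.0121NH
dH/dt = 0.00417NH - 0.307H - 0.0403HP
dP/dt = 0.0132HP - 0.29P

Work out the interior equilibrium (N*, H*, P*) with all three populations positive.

N* ≈ 777, H* ≈ 22, P* ≈ 72.8

From dP/dt = 0: 0.0132H* = 0.29, so H* = 22.
From dN/dt = 0: 1.41(1 - N*/958) = 0.0121·22, giving N* = 958·(1 - 0.189) = 777.
From dH/dt = 0: 0.00417·777 - 0.307 = 0.0403P*, so P* = 2.93/0.0403 = 72.8.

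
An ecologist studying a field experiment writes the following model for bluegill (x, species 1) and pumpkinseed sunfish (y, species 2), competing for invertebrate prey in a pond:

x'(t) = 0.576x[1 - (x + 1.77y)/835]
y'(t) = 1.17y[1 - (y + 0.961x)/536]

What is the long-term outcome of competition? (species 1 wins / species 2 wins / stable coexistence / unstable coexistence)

Compare the nullcline intercepts: K1/α12 = 835/1.77 = 472 < K2 = 536; K2/α21 = 536/0.961 = 558 < K1 = 835.
Since both are reversed, neither can invade when rare; the interior point is a saddle.

unstable coexistence (outcome depends on initial conditions)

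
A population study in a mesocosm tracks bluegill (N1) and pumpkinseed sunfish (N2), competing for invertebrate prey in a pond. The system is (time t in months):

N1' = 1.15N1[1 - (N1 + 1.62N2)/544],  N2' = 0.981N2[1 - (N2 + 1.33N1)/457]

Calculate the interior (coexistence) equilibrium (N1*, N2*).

N1* ≈ 170, N2* ≈ 231

Setting both brackets to zero gives the nullclines N1 + 1.62N2 = 544 and 1.33N1 + N2 = 457.
Substituting N2 = 457 - 1.33N1 into the first: N1(1 - 1.62·1.33) = 544 - 1.62·457.
So N1* = -196/-1.15 = 170, and then N2* = 457 - 1.33·170 = 231.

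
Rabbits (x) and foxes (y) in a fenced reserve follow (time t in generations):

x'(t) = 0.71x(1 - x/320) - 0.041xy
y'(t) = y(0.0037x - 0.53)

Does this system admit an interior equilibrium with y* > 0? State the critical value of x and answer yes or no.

The predator equation gives dy/dt > 0 only when x > 0.53/0.0037 = 143.
Without the predator, x → K = 320. Since 320 > 143, the predator can invade and persist.

Threshold x = 143; K > 143, so yes, the predator persists.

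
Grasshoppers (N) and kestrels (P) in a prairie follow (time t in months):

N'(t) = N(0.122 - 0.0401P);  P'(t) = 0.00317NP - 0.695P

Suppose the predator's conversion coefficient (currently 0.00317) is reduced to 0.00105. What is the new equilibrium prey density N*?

N* ≈ 662

At the interior fixed point, setting dP/dt = 0 with P > 0 fixes N* = (predator death rate)/(NP coefficient) — independent of the other coefficients.
With the change, N* = 0.695/0.00105 = 662; it rises from 219.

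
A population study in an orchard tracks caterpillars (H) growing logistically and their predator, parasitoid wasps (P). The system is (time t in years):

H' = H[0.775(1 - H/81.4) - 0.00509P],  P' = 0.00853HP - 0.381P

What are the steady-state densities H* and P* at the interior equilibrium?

From dP/dt = 0 with P > 0: 0.00853H* = 0.381, so H* = 44.7.
Substitute into dH/dt = 0: 0.775(1 - 44.7/81.4) = 0.00509P*.
The bracket is 0.451, giving P* = 0.35/0.00509 = 68.7.

H* ≈ 44.7, P* ≈ 68.7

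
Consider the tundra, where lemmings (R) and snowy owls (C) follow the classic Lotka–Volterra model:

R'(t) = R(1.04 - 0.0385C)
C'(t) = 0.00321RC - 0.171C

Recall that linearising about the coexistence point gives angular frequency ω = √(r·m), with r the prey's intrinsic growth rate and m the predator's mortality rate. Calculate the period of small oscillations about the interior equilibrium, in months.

Here r = 1.04 and m = 0.171, so r·m = 0.178.
ω = √0.178 = 0.422 per month, hence T = 2π/ω ≈ 14.9 months.

T ≈ 14.9 months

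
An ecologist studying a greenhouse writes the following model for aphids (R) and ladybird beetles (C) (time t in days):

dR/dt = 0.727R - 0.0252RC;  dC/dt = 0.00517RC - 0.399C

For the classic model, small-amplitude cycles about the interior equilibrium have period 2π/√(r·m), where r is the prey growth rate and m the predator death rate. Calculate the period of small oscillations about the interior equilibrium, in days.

T ≈ 11.7 days

Here r = 0.727 and m = 0.399, so r·m = 0.29.
ω = √0.29 = 0.539 per day, hence T = 2π/ω ≈ 11.7 days.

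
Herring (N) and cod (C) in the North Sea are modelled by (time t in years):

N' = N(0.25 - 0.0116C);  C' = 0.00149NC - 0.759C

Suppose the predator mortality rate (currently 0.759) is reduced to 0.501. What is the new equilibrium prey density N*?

At the interior fixed point, setting dC/dt = 0 with C > 0 fixes N* = (predator death rate)/(NC coefficient) — independent of the other coefficients.
With the change, N* = 0.501/0.00149 = 336; it falls from 509.

N* ≈ 336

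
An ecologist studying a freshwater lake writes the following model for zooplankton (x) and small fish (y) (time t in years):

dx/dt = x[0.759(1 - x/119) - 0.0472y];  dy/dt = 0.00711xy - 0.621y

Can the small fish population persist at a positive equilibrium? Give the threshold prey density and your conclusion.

Threshold x = 87.3; K > 87.3, so yes, the predator persists.

The predator equation gives dy/dt > 0 only when x > 0.621/0.00711 = 87.3.
Without the predator, x → K = 119. Since 119 > 87.3, the predator can invade and persist.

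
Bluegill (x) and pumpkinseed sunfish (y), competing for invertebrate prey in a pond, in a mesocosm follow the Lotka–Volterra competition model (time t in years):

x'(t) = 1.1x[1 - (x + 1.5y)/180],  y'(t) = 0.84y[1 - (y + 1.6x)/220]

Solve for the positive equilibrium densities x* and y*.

Setting both brackets to zero gives the nullclines x + 1.5y = 180 and 1.6x + y = 220.
Substituting y = 220 - 1.6x into the first: x(1 - 1.5·1.6) = 180 - 1.5·220.
So x* = -150/-1.4 = 107, and then y* = 220 - 1.6·107 = 48.6.

x* ≈ 107, y* ≈ 48.6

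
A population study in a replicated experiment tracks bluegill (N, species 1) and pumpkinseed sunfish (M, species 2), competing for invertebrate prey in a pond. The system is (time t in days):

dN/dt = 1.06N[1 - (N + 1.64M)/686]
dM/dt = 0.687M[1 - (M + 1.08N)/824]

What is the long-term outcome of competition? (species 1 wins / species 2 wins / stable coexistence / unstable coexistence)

species 2 excludes species 1

Compare the nullcline intercepts: K1/α12 = 686/1.64 = 418 < K2 = 824; K2/α21 = 824/1.08 = 763 > K1 = 686.
Since the inequalities point opposite ways, species 2 can invade but species 1 cannot.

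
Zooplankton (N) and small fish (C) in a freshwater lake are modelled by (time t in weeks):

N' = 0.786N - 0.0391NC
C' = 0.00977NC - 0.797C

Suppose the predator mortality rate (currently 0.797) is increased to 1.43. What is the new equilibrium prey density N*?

N* ≈ 146

At the interior fixed point, setting dC/dt = 0 with C > 0 fixes N* = (predator death rate)/(NC coefficient) — independent of the other coefficients.
With the change, N* = 1.43/0.00977 = 146; it rises from 81.6.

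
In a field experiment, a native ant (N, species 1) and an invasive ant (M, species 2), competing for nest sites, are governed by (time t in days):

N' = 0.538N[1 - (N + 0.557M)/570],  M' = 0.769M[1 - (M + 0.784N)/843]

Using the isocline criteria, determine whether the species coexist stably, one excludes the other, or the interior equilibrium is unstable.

Compare the nullcline intercepts: K1/α12 = 570/0.557 = 1020 > K2 = 843; K2/α21 = 843/0.784 = 1080 > K1 = 570.
Since both inequalities hold, each species can invade when rare, so the interior equilibrium is stable.

stable coexistence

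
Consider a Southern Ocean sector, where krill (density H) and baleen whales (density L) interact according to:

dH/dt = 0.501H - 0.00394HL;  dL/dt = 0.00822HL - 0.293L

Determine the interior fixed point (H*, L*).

Set dL/dt = 0 with L > 0: 0.00822H - 0.293 = 0, so H* = 0.293/0.00822 = 35.6.
Set dH/dt = 0 with H > 0: 0.501 - 0.00394L = 0, so L* = 0.501/0.00394 = 127.

H* ≈ 35.6, L* ≈ 127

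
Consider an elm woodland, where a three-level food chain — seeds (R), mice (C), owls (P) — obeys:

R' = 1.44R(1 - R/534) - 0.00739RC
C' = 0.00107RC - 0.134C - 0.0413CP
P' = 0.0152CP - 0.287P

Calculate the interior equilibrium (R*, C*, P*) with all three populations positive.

From dP/dt = 0: 0.0152C* = 0.287, so C* = 18.9.
From dR/dt = 0: 1.44(1 - R*/534) = 0.00739·18.9, giving R* = 534·(1 - 0.0969) = 482.
From dC/dt = 0: 0.00107·482 - 0.134 = 0.0413P*, so P* = 0.382/0.0413 = 9.25.

R* ≈ 482, C* ≈ 18.9, P* ≈ 9.25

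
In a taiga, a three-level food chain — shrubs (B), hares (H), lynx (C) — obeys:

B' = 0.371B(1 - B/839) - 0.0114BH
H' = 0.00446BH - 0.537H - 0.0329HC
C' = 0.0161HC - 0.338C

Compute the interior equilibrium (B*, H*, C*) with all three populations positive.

B* ≈ 298, H* ≈ 21, C* ≈ 24

From dC/dt = 0: 0.0161H* = 0.338, so H* = 21.
From dB/dt = 0: 0.371(1 - B*/839) = 0.0114·21, giving B* = 839·(1 - 0.645) = 298.
From dH/dt = 0: 0.00446·298 - 0.537 = 0.0329C*, so C* = 0.791/0.0329 = 24.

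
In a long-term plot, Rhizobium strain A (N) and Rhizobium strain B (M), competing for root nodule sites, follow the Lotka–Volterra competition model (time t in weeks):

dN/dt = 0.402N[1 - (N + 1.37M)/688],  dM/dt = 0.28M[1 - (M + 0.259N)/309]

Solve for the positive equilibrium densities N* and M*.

Setting both brackets to zero gives the nullclines N + 1.37M = 688 and 0.259N + M = 309.
Substituting M = 309 - 0.259N into the first: N(1 - 1.37·0.259) = 688 - 1.37·309.
So N* = 265/0.645 = 410, and then M* = 309 - 0.259·410 = 203.

N* ≈ 410, M* ≈ 203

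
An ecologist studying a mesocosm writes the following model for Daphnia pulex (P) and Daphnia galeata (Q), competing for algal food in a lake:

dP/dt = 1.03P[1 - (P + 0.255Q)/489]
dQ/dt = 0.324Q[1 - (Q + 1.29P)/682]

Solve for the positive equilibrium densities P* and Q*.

P* ≈ 470, Q* ≈ 76.3

Setting both brackets to zero gives the nullclines P + 0.255Q = 489 and 1.29P + Q = 682.
Substituting Q = 682 - 1.29P into the first: P(1 - 0.255·1.29) = 489 - 0.255·682.
So P* = 315/0.671 = 470, and then Q* = 682 - 1.29·470 = 76.3.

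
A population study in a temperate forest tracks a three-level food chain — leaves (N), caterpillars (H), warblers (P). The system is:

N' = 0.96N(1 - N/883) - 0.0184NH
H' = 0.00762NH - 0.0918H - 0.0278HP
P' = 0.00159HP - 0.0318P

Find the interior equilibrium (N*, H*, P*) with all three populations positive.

N* ≈ 545, H* ≈ 20, P* ≈ 146

From dP/dt = 0: 0.00159H* = 0.0318, so H* = 20.
From dN/dt = 0: 0.96(1 - N*/883) = 0.0184·20, giving N* = 883·(1 - 0.383) = 545.
From dH/dt = 0: 0.00762·545 - 0.0918 = 0.0278P*, so P* = 4.06/0.0278 = 146.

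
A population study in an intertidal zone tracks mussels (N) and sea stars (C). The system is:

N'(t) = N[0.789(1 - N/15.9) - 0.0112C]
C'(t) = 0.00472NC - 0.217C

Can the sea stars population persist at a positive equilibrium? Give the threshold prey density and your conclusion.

Threshold N = 46; K < 46, so no, the predator goes extinct.

The predator equation gives dC/dt > 0 only when N > 0.217/0.00472 = 46.
Without the predator, N → K = 15.9. Since 15.9 < 46, the predator cannot invade.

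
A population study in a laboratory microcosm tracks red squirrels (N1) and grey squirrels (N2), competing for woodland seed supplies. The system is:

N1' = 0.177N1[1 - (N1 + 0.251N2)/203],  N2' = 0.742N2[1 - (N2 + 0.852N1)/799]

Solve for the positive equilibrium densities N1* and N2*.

Setting both brackets to zero gives the nullclines N1 + 0.251N2 = 203 and 0.852N1 + N2 = 799.
Substituting N2 = 799 - 0.852N1 into the first: N1(1 - 0.251·0.852) = 203 - 0.251·799.
So N1* = 2.45/0.786 = 3.12, and then N2* = 799 - 0.852·3.12 = 796.

N1* ≈ 3.12, N2* ≈ 796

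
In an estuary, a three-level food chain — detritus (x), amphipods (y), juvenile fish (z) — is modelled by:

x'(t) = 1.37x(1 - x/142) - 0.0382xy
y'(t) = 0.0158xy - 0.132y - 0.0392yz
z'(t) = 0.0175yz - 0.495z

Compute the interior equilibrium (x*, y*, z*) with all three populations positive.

x* ≈ 30, y* ≈ 28.3, z* ≈ 8.73

From dz/dt = 0: 0.0175y* = 0.495, so y* = 28.3.
From dx/dt = 0: 1.37(1 - x*/142) = 0.0382·28.3, giving x* = 142·(1 - 0.789) = 30.
From dy/dt = 0: 0.0158·30 - 0.132 = 0.0392z*, so z* = 0.342/0.0392 = 8.73.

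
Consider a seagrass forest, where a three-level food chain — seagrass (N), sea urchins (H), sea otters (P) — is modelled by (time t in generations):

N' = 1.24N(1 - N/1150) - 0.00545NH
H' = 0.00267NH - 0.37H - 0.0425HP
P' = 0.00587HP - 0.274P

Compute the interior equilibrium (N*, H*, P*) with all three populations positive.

From dP/dt = 0: 0.00587H* = 0.274, so H* = 46.7.
From dN/dt = 0: 1.24(1 - N*/1150) = 0.00545·46.7, giving N* = 1150·(1 - 0.205) = 914.
From dH/dt = 0: 0.00267·914 - 0.37 = 0.0425P*, so P* = 2.07/0.0425 = 48.7.

N* ≈ 914, H* ≈ 46.7, P* ≈ 48.7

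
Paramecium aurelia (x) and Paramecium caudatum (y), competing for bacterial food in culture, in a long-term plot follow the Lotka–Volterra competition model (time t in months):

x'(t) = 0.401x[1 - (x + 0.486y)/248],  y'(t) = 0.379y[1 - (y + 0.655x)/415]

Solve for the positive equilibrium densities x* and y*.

x* ≈ 67.9, y* ≈ 371

Setting both brackets to zero gives the nullclines x + 0.486y = 248 and 0.655x + y = 415.
Substituting y = 415 - 0.655x into the first: x(1 - 0.486·0.655) = 248 - 0.486·415.
So x* = 46.3/0.682 = 67.9, and then y* = 415 - 0.655·67.9 = 371.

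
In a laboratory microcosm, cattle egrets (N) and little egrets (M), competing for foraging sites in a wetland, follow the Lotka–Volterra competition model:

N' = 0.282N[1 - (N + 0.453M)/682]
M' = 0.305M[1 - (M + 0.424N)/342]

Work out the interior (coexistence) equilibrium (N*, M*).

Setting both brackets to zero gives the nullclines N + 0.453M = 682 and 0.424N + M = 342.
Substituting M = 342 - 0.424N into the first: N(1 - 0.453·0.424) = 682 - 0.453·342.
So N* = 527/0.808 = 652, and then M* = 342 - 0.424·652 = 65.4.

N* ≈ 652, M* ≈ 65.4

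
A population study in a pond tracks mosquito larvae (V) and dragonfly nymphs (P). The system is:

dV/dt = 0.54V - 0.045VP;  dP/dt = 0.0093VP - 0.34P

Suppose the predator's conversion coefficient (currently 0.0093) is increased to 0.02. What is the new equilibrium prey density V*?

V* ≈ 17

At the interior fixed point, setting dP/dt = 0 with P > 0 fixes V* = (predator death rate)/(VP coefficient) — independent of the other coefficients.
With the change, V* = 0.34/0.02 = 17; it falls from 36.6.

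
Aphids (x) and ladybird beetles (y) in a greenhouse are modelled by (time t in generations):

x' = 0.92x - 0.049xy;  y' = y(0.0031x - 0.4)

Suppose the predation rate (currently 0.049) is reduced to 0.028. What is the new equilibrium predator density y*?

At the interior fixed point, setting dx/dt = 0 with x > 0 fixes y* = (prey growth rate)/(xy coefficient) — independent of the other coefficients.
With the change, y* = 0.92/0.028 = 32.9; it rises from 18.8.

y* ≈ 32.9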